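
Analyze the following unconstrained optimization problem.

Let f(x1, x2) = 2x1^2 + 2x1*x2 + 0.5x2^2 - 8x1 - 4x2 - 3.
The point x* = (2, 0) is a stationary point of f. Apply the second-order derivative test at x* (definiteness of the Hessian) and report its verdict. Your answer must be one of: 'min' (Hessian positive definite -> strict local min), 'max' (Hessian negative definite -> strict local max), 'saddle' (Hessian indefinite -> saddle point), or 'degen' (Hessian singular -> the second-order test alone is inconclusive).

Compute the Hessian H = grad^2 f:
  H = [[4, 2], [2, 1]]
Verify stationarity: grad f(x*) = H x* + g = (0, 0).
Eigenvalues of H: 0, 5.
H has a zero eigenvalue (singular; positive semidefinite but not definite), so H is neither positive definite, negative definite, nor indefinite. The second-order test alone is inconclusive -> degen.
(Indeed, f is constant along the null direction of H through x*, so x* is not a strict local extremum.)

degen


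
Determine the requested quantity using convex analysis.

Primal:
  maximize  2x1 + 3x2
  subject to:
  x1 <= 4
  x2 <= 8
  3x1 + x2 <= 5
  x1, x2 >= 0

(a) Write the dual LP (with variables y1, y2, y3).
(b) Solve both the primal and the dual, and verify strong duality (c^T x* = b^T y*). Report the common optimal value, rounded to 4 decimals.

The standard primal-dual pair for 'max c^T x s.t. A x <= b, x >= 0' is:
  Dual:  min b^T y  s.t.  A^T y >= c,  y >= 0.

So the dual LP is:
  minimize  4y1 + 8y2 + 5y3
  subject to:
    y1 + 3y3 >= 2
    y2 + y3 >= 3
    y1, y2, y3 >= 0

Solving the primal: x* = (0, 5).
  primal value c^T x* = 15.
Solving the dual: y* = (0, 0, 3).
  dual value b^T y* = 15.
Strong duality: c^T x* = b^T y*. Confirmed.

15


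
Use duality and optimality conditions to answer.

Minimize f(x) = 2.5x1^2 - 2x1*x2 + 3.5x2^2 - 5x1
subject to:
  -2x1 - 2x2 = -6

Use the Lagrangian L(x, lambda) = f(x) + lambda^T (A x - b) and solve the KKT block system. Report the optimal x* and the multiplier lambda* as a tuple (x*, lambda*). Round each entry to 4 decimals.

Form the Lagrangian:
  L(x, lambda) = (1/2) x^T Q x + c^T x + lambda^T (A x - b)
Stationarity (grad_x L = 0): Q x + c + A^T lambda = 0.
Primal feasibility: A x = b.

This gives the KKT block system:
  [ Q   A^T ] [ x     ]   [-c ]
  [ A    0  ] [ lambda ] = [ b ]

Solving the linear system:
  x*      = (2, 1)
  lambda* = (1.5)
  f(x*)   = -0.5

x* = (2, 1), lambda* = (1.5)


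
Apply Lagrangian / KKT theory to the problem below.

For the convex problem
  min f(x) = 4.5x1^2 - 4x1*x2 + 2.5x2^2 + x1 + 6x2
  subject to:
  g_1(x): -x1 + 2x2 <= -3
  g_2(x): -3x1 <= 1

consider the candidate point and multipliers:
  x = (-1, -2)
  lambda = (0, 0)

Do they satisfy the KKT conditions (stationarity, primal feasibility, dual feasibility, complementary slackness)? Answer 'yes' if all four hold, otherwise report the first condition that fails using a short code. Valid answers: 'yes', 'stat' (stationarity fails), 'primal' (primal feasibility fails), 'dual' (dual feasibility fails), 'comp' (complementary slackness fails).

Gradient of f: grad f(x) = Q x + c = (0, 0)
Constraint values g_i(x) = a_i^T x - b_i:
  g_1((-1, -2)) = 0
  g_2((-1, -2)) = 2
Stationarity residual: grad f(x) + sum_i lambda_i a_i = (0, 0)
  -> stationarity OK
Primal feasibility (all g_i <= 0): FAILS
Dual feasibility (all lambda_i >= 0): OK
Complementary slackness (lambda_i * g_i(x) = 0 for all i): OK

Verdict: the first failing condition is primal_feasibility -> primal.

primal


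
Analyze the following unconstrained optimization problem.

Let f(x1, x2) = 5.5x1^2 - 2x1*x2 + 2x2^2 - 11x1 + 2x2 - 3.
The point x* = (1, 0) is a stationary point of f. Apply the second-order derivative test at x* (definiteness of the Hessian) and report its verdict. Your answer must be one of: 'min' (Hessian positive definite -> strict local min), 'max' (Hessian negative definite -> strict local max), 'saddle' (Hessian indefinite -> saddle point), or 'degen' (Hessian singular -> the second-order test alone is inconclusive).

Compute the Hessian H = grad^2 f:
  H = [[11, -2], [-2, 4]]
Verify stationarity: grad f(x*) = H x* + g = (0, 0).
Eigenvalues of H: 3.4689, 11.5311.
Both eigenvalues > 0, so H is positive definite -> x* is a strict local min.

min


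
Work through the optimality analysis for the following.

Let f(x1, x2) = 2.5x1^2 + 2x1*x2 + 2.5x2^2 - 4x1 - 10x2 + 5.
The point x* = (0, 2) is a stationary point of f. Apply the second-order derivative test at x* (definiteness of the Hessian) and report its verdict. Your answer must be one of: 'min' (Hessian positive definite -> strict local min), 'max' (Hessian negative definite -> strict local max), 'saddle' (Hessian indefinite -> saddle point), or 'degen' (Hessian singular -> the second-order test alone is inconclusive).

Compute the Hessian H = grad^2 f:
  H = [[5, 2], [2, 5]]
Verify stationarity: grad f(x*) = H x* + g = (0, 0).
Eigenvalues of H: 3, 7.
Both eigenvalues > 0, so H is positive definite -> x* is a strict local min.

min


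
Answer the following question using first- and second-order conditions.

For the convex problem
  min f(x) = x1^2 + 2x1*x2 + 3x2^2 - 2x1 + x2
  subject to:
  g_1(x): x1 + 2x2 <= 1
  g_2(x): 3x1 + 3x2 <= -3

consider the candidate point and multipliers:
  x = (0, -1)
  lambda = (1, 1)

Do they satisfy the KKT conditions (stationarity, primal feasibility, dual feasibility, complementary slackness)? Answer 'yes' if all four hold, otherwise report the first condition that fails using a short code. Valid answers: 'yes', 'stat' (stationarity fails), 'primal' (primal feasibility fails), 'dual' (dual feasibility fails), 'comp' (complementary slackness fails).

Gradient of f: grad f(x) = Q x + c = (-4, -5)
Constraint values g_i(x) = a_i^T x - b_i:
  g_1((0, -1)) = -3
  g_2((0, -1)) = 0
Stationarity residual: grad f(x) + sum_i lambda_i a_i = (0, 0)
  -> stationarity OK
Primal feasibility (all g_i <= 0): OK
Dual feasibility (all lambda_i >= 0): OK
Complementary slackness (lambda_i * g_i(x) = 0 for all i): FAILS

Verdict: the first failing condition is complementary_slackness -> comp.

comp


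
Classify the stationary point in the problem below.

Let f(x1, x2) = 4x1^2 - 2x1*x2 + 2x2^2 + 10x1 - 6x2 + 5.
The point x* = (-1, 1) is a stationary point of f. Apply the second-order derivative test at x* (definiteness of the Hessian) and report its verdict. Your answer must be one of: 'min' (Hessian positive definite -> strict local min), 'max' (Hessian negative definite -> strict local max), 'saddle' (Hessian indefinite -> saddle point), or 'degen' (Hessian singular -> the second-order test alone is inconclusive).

Compute the Hessian H = grad^2 f:
  H = [[8, -2], [-2, 4]]
Verify stationarity: grad f(x*) = H x* + g = (0, 0).
Eigenvalues of H: 3.1716, 8.8284.
Both eigenvalues > 0, so H is positive definite -> x* is a strict local min.

min


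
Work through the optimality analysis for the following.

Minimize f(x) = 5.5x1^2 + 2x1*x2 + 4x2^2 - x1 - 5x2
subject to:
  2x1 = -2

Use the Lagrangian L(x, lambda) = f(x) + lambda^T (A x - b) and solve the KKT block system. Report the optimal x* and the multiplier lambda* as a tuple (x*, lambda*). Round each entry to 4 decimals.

Form the Lagrangian:
  L(x, lambda) = (1/2) x^T Q x + c^T x + lambda^T (A x - b)
Stationarity (grad_x L = 0): Q x + c + A^T lambda = 0.
Primal feasibility: A x = b.

This gives the KKT block system:
  [ Q   A^T ] [ x     ]   [-c ]
  [ A    0  ] [ lambda ] = [ b ]

Solving the linear system:
  x*      = (-1, 0.875)
  lambda* = (5.125)
  f(x*)   = 3.4375

x* = (-1, 0.875), lambda* = (5.125)


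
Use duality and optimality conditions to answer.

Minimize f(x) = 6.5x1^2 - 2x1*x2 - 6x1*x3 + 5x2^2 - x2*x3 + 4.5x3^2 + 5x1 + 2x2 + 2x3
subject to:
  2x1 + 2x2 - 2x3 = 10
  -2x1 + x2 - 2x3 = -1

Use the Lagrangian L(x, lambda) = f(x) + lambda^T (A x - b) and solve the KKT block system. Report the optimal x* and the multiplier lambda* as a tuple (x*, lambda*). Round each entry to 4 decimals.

Form the Lagrangian:
  L(x, lambda) = (1/2) x^T Q x + c^T x + lambda^T (A x - b)
Stationarity (grad_x L = 0): Q x + c + A^T lambda = 0.
Primal feasibility: A x = b.

This gives the KKT block system:
  [ Q   A^T ] [ x     ]   [-c ]
  [ A    0  ] [ lambda ] = [ b ]

Solving the linear system:
  x*      = (2.1702, 2.3191, -0.5106)
  lambda* = (-12.3936, 3.4255)
  f(x*)   = 70.9149

x* = (2.1702, 2.3191, -0.5106), lambda* = (-12.3936, 3.4255)


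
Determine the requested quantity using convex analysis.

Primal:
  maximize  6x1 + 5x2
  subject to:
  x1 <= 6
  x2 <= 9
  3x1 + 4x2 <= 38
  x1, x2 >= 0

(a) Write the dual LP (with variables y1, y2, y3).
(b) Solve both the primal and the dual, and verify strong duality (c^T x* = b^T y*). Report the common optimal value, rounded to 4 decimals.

The standard primal-dual pair for 'max c^T x s.t. A x <= b, x >= 0' is:
  Dual:  min b^T y  s.t.  A^T y >= c,  y >= 0.

So the dual LP is:
  minimize  6y1 + 9y2 + 38y3
  subject to:
    y1 + 3y3 >= 6
    y2 + 4y3 >= 5
    y1, y2, y3 >= 0

Solving the primal: x* = (6, 5).
  primal value c^T x* = 61.
Solving the dual: y* = (2.25, 0, 1.25).
  dual value b^T y* = 61.
Strong duality: c^T x* = b^T y*. Confirmed.

61


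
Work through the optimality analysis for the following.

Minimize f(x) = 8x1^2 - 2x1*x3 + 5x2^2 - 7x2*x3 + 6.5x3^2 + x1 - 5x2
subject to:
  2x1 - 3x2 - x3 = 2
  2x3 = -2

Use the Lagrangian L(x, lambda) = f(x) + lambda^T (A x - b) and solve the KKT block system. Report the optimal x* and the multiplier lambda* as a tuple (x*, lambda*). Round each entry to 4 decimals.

Form the Lagrangian:
  L(x, lambda) = (1/2) x^T Q x + c^T x + lambda^T (A x - b)
Stationarity (grad_x L = 0): Q x + c + A^T lambda = 0.
Primal feasibility: A x = b.

This gives the KKT block system:
  [ Q   A^T ] [ x     ]   [-c ]
  [ A    0  ] [ lambda ] = [ b ]

Solving the linear system:
  x*      = (-0.1033, -0.4022, -1)
  lambda* = (-0.6739, 4.6522)
  f(x*)   = 6.2799

x* = (-0.1033, -0.4022, -1), lambda* = (-0.6739, 4.6522)


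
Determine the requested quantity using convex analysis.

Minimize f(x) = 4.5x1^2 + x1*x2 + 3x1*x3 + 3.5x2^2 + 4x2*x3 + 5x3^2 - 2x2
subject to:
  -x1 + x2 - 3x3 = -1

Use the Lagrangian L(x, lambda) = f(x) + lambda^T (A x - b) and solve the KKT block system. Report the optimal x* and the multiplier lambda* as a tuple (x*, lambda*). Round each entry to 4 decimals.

Form the Lagrangian:
  L(x, lambda) = (1/2) x^T Q x + c^T x + lambda^T (A x - b)
Stationarity (grad_x L = 0): Q x + c + A^T lambda = 0.
Primal feasibility: A x = b.

This gives the KKT block system:
  [ Q   A^T ] [ x     ]   [-c ]
  [ A    0  ] [ lambda ] = [ b ]

Solving the linear system:
  x*      = (0.0115, -0.0408, 0.3159)
  lambda* = (1.0102)
  f(x*)   = 0.5459

x* = (0.0115, -0.0408, 0.3159), lambda* = (1.0102)


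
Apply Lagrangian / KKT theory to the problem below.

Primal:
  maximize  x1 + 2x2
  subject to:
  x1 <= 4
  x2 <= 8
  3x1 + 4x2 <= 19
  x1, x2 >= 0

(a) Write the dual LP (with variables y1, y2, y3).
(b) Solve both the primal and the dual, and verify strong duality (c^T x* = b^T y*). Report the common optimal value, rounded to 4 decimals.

The standard primal-dual pair for 'max c^T x s.t. A x <= b, x >= 0' is:
  Dual:  min b^T y  s.t.  A^T y >= c,  y >= 0.

So the dual LP is:
  minimize  4y1 + 8y2 + 19y3
  subject to:
    y1 + 3y3 >= 1
    y2 + 4y3 >= 2
    y1, y2, y3 >= 0

Solving the primal: x* = (0, 4.75).
  primal value c^T x* = 9.5.
Solving the dual: y* = (0, 0, 0.5).
  dual value b^T y* = 9.5.
Strong duality: c^T x* = b^T y*. Confirmed.

9.5


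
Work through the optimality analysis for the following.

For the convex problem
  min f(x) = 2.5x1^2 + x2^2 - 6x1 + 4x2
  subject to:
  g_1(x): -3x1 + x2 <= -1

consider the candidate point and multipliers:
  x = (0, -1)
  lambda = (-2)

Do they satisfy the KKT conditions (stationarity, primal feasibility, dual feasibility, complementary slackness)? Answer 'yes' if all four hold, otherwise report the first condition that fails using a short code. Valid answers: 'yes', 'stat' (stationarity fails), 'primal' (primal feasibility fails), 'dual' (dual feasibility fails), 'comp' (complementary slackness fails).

Gradient of f: grad f(x) = Q x + c = (-6, 2)
Constraint values g_i(x) = a_i^T x - b_i:
  g_1((0, -1)) = 0
Stationarity residual: grad f(x) + sum_i lambda_i a_i = (0, 0)
  -> stationarity OK
Primal feasibility (all g_i <= 0): OK
Dual feasibility (all lambda_i >= 0): FAILS
Complementary slackness (lambda_i * g_i(x) = 0 for all i): OK

Verdict: the first failing condition is dual_feasibility -> dual.

dual


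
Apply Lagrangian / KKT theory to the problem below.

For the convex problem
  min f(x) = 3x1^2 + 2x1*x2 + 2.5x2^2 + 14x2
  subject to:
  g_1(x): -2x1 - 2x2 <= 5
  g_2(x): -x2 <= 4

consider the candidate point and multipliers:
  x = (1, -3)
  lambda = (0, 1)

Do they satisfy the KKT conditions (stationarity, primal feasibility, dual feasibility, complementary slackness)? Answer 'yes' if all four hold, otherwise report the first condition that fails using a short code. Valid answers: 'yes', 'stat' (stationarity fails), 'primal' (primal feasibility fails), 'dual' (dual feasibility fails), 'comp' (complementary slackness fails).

Gradient of f: grad f(x) = Q x + c = (0, 1)
Constraint values g_i(x) = a_i^T x - b_i:
  g_1((1, -3)) = -1
  g_2((1, -3)) = -1
Stationarity residual: grad f(x) + sum_i lambda_i a_i = (0, 0)
  -> stationarity OK
Primal feasibility (all g_i <= 0): OK
Dual feasibility (all lambda_i >= 0): OK
Complementary slackness (lambda_i * g_i(x) = 0 for all i): FAILS

Verdict: the first failing condition is complementary_slackness -> comp.

comp


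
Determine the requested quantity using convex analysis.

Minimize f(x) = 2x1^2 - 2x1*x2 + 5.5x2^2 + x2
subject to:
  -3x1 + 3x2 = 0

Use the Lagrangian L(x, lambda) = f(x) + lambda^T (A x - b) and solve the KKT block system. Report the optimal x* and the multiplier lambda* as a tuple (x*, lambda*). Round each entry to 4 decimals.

Form the Lagrangian:
  L(x, lambda) = (1/2) x^T Q x + c^T x + lambda^T (A x - b)
Stationarity (grad_x L = 0): Q x + c + A^T lambda = 0.
Primal feasibility: A x = b.

This gives the KKT block system:
  [ Q   A^T ] [ x     ]   [-c ]
  [ A    0  ] [ lambda ] = [ b ]

Solving the linear system:
  x*      = (-0.0909, -0.0909)
  lambda* = (-0.0606)
  f(x*)   = -0.0455

x* = (-0.0909, -0.0909), lambda* = (-0.0606)


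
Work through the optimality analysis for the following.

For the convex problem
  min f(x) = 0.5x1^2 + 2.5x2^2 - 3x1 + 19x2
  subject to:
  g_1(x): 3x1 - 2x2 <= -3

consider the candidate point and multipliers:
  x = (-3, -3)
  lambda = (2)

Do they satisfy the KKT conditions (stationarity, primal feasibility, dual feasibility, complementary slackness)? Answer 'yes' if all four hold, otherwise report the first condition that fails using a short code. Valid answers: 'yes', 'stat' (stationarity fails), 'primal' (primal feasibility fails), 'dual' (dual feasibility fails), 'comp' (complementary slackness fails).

Gradient of f: grad f(x) = Q x + c = (-6, 4)
Constraint values g_i(x) = a_i^T x - b_i:
  g_1((-3, -3)) = 0
Stationarity residual: grad f(x) + sum_i lambda_i a_i = (0, 0)
  -> stationarity OK
Primal feasibility (all g_i <= 0): OK
Dual feasibility (all lambda_i >= 0): OK
Complementary slackness (lambda_i * g_i(x) = 0 for all i): OK

Verdict: yes, KKT holds.

yes


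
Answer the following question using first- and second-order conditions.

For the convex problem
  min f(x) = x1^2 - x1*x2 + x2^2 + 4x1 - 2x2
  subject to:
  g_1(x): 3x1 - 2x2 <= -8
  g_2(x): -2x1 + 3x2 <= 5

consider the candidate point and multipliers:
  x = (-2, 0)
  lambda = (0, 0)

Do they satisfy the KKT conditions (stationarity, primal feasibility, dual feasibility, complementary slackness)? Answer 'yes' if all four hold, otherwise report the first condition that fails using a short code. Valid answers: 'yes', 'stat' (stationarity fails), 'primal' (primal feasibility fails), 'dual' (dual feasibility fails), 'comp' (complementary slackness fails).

Gradient of f: grad f(x) = Q x + c = (0, 0)
Constraint values g_i(x) = a_i^T x - b_i:
  g_1((-2, 0)) = 2
  g_2((-2, 0)) = -1
Stationarity residual: grad f(x) + sum_i lambda_i a_i = (0, 0)
  -> stationarity OK
Primal feasibility (all g_i <= 0): FAILS
Dual feasibility (all lambda_i >= 0): OK
Complementary slackness (lambda_i * g_i(x) = 0 for all i): OK

Verdict: the first failing condition is primal_feasibility -> primal.

primal


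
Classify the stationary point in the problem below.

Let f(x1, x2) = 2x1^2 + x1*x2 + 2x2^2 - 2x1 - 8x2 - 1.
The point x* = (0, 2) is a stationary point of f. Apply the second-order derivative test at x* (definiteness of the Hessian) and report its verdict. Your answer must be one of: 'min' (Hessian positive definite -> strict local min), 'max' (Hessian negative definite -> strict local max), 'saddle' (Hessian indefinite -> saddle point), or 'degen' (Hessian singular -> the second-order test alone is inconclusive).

Compute the Hessian H = grad^2 f:
  H = [[4, 1], [1, 4]]
Verify stationarity: grad f(x*) = H x* + g = (0, 0).
Eigenvalues of H: 3, 5.
Both eigenvalues > 0, so H is positive definite -> x* is a strict local min.

min


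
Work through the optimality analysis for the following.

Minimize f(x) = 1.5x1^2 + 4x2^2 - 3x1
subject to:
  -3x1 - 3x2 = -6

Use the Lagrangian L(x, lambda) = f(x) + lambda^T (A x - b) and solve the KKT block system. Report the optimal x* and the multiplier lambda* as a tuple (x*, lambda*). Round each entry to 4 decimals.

Form the Lagrangian:
  L(x, lambda) = (1/2) x^T Q x + c^T x + lambda^T (A x - b)
Stationarity (grad_x L = 0): Q x + c + A^T lambda = 0.
Primal feasibility: A x = b.

This gives the KKT block system:
  [ Q   A^T ] [ x     ]   [-c ]
  [ A    0  ] [ lambda ] = [ b ]

Solving the linear system:
  x*      = (1.7273, 0.2727)
  lambda* = (0.7273)
  f(x*)   = -0.4091

x* = (1.7273, 0.2727), lambda* = (0.7273)


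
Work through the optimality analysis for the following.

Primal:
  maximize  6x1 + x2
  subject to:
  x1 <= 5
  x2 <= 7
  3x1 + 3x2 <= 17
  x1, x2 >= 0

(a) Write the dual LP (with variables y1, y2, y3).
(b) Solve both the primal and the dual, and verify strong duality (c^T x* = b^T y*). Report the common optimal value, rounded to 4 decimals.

The standard primal-dual pair for 'max c^T x s.t. A x <= b, x >= 0' is:
  Dual:  min b^T y  s.t.  A^T y >= c,  y >= 0.

So the dual LP is:
  minimize  5y1 + 7y2 + 17y3
  subject to:
    y1 + 3y3 >= 6
    y2 + 3y3 >= 1
    y1, y2, y3 >= 0

Solving the primal: x* = (5, 0.6667).
  primal value c^T x* = 30.6667.
Solving the dual: y* = (5, 0, 0.3333).
  dual value b^T y* = 30.6667.
Strong duality: c^T x* = b^T y*. Confirmed.

30.6667


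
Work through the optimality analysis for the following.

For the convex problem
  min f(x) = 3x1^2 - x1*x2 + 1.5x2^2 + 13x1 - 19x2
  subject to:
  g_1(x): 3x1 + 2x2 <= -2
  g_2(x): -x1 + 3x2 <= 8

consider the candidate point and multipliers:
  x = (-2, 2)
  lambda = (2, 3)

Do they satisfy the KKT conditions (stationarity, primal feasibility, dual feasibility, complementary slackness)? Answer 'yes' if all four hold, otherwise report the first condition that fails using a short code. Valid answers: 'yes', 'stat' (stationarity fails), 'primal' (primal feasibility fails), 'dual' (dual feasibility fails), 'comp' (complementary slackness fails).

Gradient of f: grad f(x) = Q x + c = (-1, -11)
Constraint values g_i(x) = a_i^T x - b_i:
  g_1((-2, 2)) = 0
  g_2((-2, 2)) = 0
Stationarity residual: grad f(x) + sum_i lambda_i a_i = (2, 2)
  -> stationarity FAILS
Primal feasibility (all g_i <= 0): OK
Dual feasibility (all lambda_i >= 0): OK
Complementary slackness (lambda_i * g_i(x) = 0 for all i): OK

Verdict: the first failing condition is stationarity -> stat.

stat


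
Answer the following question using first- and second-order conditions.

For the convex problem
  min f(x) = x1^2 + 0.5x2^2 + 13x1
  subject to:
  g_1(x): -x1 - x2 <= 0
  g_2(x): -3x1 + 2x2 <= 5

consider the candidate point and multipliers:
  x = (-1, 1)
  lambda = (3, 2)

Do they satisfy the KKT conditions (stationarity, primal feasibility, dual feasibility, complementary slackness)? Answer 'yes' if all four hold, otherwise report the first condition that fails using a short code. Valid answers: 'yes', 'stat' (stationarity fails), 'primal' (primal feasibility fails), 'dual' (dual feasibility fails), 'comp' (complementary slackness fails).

Gradient of f: grad f(x) = Q x + c = (11, 1)
Constraint values g_i(x) = a_i^T x - b_i:
  g_1((-1, 1)) = 0
  g_2((-1, 1)) = 0
Stationarity residual: grad f(x) + sum_i lambda_i a_i = (2, 2)
  -> stationarity FAILS
Primal feasibility (all g_i <= 0): OK
Dual feasibility (all lambda_i >= 0): OK
Complementary slackness (lambda_i * g_i(x) = 0 for all i): OK

Verdict: the first failing condition is stationarity -> stat.

stat


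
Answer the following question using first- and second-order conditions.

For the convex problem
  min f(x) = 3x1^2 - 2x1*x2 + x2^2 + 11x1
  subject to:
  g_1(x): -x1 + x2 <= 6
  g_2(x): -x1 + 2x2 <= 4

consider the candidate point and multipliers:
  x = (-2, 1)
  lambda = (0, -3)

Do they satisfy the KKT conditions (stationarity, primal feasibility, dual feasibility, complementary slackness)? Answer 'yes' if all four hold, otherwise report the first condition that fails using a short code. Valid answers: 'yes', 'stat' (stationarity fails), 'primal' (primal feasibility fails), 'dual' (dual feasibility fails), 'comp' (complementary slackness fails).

Gradient of f: grad f(x) = Q x + c = (-3, 6)
Constraint values g_i(x) = a_i^T x - b_i:
  g_1((-2, 1)) = -3
  g_2((-2, 1)) = 0
Stationarity residual: grad f(x) + sum_i lambda_i a_i = (0, 0)
  -> stationarity OK
Primal feasibility (all g_i <= 0): OK
Dual feasibility (all lambda_i >= 0): FAILS
Complementary slackness (lambda_i * g_i(x) = 0 for all i): OK

Verdict: the first failing condition is dual_feasibility -> dual.

dual


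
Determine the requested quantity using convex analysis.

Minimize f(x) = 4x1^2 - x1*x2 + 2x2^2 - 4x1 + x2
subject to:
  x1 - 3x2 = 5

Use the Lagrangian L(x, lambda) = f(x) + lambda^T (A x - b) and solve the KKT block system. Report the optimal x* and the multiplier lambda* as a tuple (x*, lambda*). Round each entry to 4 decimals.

Form the Lagrangian:
  L(x, lambda) = (1/2) x^T Q x + c^T x + lambda^T (A x - b)
Stationarity (grad_x L = 0): Q x + c + A^T lambda = 0.
Primal feasibility: A x = b.

This gives the KKT block system:
  [ Q   A^T ] [ x     ]   [-c ]
  [ A    0  ] [ lambda ] = [ b ]

Solving the linear system:
  x*      = (0.5429, -1.4857)
  lambda* = (-1.8286)
  f(x*)   = 2.7429

x* = (0.5429, -1.4857), lambda* = (-1.8286)


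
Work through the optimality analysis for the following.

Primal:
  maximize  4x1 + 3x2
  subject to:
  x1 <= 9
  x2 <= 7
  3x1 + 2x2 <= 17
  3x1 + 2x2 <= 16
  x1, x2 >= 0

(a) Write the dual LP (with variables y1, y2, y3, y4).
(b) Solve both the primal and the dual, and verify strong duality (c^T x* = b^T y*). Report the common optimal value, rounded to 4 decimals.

The standard primal-dual pair for 'max c^T x s.t. A x <= b, x >= 0' is:
  Dual:  min b^T y  s.t.  A^T y >= c,  y >= 0.

So the dual LP is:
  minimize  9y1 + 7y2 + 17y3 + 16y4
  subject to:
    y1 + 3y3 + 3y4 >= 4
    y2 + 2y3 + 2y4 >= 3
    y1, y2, y3, y4 >= 0

Solving the primal: x* = (0.6667, 7).
  primal value c^T x* = 23.6667.
Solving the dual: y* = (0, 0.3333, 0, 1.3333).
  dual value b^T y* = 23.6667.
Strong duality: c^T x* = b^T y*. Confirmed.

23.6667


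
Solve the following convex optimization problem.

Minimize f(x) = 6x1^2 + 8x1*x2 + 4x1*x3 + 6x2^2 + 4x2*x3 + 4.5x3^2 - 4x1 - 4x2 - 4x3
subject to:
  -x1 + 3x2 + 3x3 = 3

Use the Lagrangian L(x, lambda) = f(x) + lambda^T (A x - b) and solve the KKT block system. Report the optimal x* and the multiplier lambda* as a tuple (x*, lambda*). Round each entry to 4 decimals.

Form the Lagrangian:
  L(x, lambda) = (1/2) x^T Q x + c^T x + lambda^T (A x - b)
Stationarity (grad_x L = 0): Q x + c + A^T lambda = 0.
Primal feasibility: A x = b.

This gives the KKT block system:
  [ Q   A^T ] [ x     ]   [-c ]
  [ A    0  ] [ lambda ] = [ b ]

Solving the linear system:
  x*      = (-0.1682, 0.4148, 0.5291)
  lambda* = (-0.583)
  f(x*)   = -0.6771

x* = (-0.1682, 0.4148, 0.5291), lambda* = (-0.583)


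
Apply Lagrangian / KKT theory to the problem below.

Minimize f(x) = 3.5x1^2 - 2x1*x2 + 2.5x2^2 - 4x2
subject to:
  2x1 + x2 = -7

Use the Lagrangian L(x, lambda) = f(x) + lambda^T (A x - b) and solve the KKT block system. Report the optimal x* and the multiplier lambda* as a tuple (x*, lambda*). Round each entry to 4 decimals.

Form the Lagrangian:
  L(x, lambda) = (1/2) x^T Q x + c^T x + lambda^T (A x - b)
Stationarity (grad_x L = 0): Q x + c + A^T lambda = 0.
Primal feasibility: A x = b.

This gives the KKT block system:
  [ Q   A^T ] [ x     ]   [-c ]
  [ A    0  ] [ lambda ] = [ b ]

Solving the linear system:
  x*      = (-2.6286, -1.7429)
  lambda* = (7.4571)
  f(x*)   = 29.5857

x* = (-2.6286, -1.7429), lambda* = (7.4571)


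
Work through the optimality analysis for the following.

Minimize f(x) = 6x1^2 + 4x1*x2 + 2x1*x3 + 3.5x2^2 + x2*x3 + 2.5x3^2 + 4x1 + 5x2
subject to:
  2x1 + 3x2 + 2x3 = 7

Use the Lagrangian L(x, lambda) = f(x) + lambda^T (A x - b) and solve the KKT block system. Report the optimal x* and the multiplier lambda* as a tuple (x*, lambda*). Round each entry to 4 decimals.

Form the Lagrangian:
  L(x, lambda) = (1/2) x^T Q x + c^T x + lambda^T (A x - b)
Stationarity (grad_x L = 0): Q x + c + A^T lambda = 0.
Primal feasibility: A x = b.

This gives the KKT block system:
  [ Q   A^T ] [ x     ]   [-c ]
  [ A    0  ] [ lambda ] = [ b ]

Solving the linear system:
  x*      = (-0.2394, 1.2817, 1.8169)
  lambda* = (-4.9437)
  f(x*)   = 20.0282

x* = (-0.2394, 1.2817, 1.8169), lambda* = (-4.9437)


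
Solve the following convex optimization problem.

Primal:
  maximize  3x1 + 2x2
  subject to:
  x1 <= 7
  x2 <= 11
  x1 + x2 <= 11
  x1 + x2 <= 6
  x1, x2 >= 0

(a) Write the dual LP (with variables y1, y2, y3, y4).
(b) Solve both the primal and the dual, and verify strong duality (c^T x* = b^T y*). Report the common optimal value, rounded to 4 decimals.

The standard primal-dual pair for 'max c^T x s.t. A x <= b, x >= 0' is:
  Dual:  min b^T y  s.t.  A^T y >= c,  y >= 0.

So the dual LP is:
  minimize  7y1 + 11y2 + 11y3 + 6y4
  subject to:
    y1 + y3 + y4 >= 3
    y2 + y3 + y4 >= 2
    y1, y2, y3, y4 >= 0

Solving the primal: x* = (6, 0).
  primal value c^T x* = 18.
Solving the dual: y* = (0, 0, 0, 3).
  dual value b^T y* = 18.
Strong duality: c^T x* = b^T y*. Confirmed.

18


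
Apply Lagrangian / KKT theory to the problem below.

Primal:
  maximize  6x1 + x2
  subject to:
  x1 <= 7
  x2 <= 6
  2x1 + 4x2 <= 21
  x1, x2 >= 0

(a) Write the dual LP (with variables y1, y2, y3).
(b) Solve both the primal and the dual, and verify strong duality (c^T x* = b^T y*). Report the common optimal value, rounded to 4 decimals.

The standard primal-dual pair for 'max c^T x s.t. A x <= b, x >= 0' is:
  Dual:  min b^T y  s.t.  A^T y >= c,  y >= 0.

So the dual LP is:
  minimize  7y1 + 6y2 + 21y3
  subject to:
    y1 + 2y3 >= 6
    y2 + 4y3 >= 1
    y1, y2, y3 >= 0

Solving the primal: x* = (7, 1.75).
  primal value c^T x* = 43.75.
Solving the dual: y* = (5.5, 0, 0.25).
  dual value b^T y* = 43.75.
Strong duality: c^T x* = b^T y*. Confirmed.

43.75


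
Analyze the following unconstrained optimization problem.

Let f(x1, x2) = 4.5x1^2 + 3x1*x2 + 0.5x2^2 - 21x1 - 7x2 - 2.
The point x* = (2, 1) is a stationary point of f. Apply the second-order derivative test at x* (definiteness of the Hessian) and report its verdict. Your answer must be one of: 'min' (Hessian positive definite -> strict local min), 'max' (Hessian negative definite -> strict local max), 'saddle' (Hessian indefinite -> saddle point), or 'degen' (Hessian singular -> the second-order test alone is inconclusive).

Compute the Hessian H = grad^2 f:
  H = [[9, 3], [3, 1]]
Verify stationarity: grad f(x*) = H x* + g = (0, 0).
Eigenvalues of H: 0, 10.
H has a zero eigenvalue (singular; positive semidefinite but not definite), so H is neither positive definite, negative definite, nor indefinite. The second-order test alone is inconclusive -> degen.
(Indeed, f is constant along the null direction of H through x*, so x* is not a strict local extremum.)

degen


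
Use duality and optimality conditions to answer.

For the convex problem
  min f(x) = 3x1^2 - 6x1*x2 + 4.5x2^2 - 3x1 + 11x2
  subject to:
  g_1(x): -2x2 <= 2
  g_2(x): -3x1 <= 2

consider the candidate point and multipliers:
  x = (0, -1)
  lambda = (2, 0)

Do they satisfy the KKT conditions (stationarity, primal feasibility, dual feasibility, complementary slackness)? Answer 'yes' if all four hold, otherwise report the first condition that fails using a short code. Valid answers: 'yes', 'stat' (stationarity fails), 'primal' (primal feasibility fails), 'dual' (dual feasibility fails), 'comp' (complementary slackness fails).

Gradient of f: grad f(x) = Q x + c = (3, 2)
Constraint values g_i(x) = a_i^T x - b_i:
  g_1((0, -1)) = 0
  g_2((0, -1)) = -2
Stationarity residual: grad f(x) + sum_i lambda_i a_i = (3, -2)
  -> stationarity FAILS
Primal feasibility (all g_i <= 0): OK
Dual feasibility (all lambda_i >= 0): OK
Complementary slackness (lambda_i * g_i(x) = 0 for all i): OK

Verdict: the first failing condition is stationarity -> stat.

stat


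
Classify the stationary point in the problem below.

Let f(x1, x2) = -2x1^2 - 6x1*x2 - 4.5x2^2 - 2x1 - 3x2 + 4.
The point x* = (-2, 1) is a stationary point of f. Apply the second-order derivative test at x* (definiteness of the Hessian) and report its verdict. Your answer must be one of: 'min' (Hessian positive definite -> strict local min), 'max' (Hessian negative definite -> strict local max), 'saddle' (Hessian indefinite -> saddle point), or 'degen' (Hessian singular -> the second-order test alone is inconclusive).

Compute the Hessian H = grad^2 f:
  H = [[-4, -6], [-6, -9]]
Verify stationarity: grad f(x*) = H x* + g = (0, 0).
Eigenvalues of H: -13, 0.
H has a zero eigenvalue (singular; negative semidefinite but not definite), so H is neither positive definite, negative definite, nor indefinite. The second-order test alone is inconclusive -> degen.
(Indeed, f is constant along the null direction of H through x*, so x* is not a strict local extremum.)

degen


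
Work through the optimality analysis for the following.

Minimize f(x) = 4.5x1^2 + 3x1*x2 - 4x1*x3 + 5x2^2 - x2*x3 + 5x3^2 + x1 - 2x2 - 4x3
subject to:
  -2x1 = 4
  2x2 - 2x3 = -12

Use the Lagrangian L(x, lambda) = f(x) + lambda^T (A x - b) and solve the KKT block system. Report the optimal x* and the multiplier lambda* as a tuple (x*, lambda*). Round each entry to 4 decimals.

Form the Lagrangian:
  L(x, lambda) = (1/2) x^T Q x + c^T x + lambda^T (A x - b)
Stationarity (grad_x L = 0): Q x + c + A^T lambda = 0.
Primal feasibility: A x = b.

This gives the KKT block system:
  [ Q   A^T ] [ x     ]   [-c ]
  [ A    0  ] [ lambda ] = [ b ]

Solving the linear system:
  x*      = (-2, -2.7778, 3.2222)
  lambda* = (-19.1111, 19.5)
  f(x*)   = 150.5556

x* = (-2, -2.7778, 3.2222), lambda* = (-19.1111, 19.5)


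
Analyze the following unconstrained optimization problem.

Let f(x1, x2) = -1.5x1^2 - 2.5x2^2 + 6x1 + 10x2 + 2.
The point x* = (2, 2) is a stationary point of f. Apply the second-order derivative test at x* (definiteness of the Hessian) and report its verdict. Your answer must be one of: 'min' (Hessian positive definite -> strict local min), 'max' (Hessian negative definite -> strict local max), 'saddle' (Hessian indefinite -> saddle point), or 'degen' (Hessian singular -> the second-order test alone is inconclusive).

Compute the Hessian H = grad^2 f:
  H = [[-3, 0], [0, -5]]
Verify stationarity: grad f(x*) = H x* + g = (0, 0).
Eigenvalues of H: -5, -3.
Both eigenvalues < 0, so H is negative definite -> x* is a strict local max.

max


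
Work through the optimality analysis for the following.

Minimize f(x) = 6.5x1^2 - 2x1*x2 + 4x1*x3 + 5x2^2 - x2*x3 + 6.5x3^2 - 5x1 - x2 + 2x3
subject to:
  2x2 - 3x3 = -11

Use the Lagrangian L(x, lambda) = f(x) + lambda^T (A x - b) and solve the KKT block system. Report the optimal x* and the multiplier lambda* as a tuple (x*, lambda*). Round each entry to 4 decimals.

Form the Lagrangian:
  L(x, lambda) = (1/2) x^T Q x + c^T x + lambda^T (A x - b)
Stationarity (grad_x L = 0): Q x + c + A^T lambda = 0.
Primal feasibility: A x = b.

This gives the KKT block system:
  [ Q   A^T ] [ x     ]   [-c ]
  [ A    0  ] [ lambda ] = [ b ]

Solving the linear system:
  x*      = (-0.6441, -1.9395, 2.3737)
  lambda* = (10.7402)
  f(x*)   = 64.0249

x* = (-0.6441, -1.9395, 2.3737), lambda* = (10.7402)


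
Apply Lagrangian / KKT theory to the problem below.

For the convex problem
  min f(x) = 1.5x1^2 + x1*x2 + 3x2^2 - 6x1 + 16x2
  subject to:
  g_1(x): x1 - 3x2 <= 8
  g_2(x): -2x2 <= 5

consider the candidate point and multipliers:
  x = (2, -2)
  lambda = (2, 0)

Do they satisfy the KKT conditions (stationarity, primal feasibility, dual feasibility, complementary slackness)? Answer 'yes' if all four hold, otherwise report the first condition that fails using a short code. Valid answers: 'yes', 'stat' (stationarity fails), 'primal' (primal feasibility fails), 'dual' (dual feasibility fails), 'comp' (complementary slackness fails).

Gradient of f: grad f(x) = Q x + c = (-2, 6)
Constraint values g_i(x) = a_i^T x - b_i:
  g_1((2, -2)) = 0
  g_2((2, -2)) = -1
Stationarity residual: grad f(x) + sum_i lambda_i a_i = (0, 0)
  -> stationarity OK
Primal feasibility (all g_i <= 0): OK
Dual feasibility (all lambda_i >= 0): OK
Complementary slackness (lambda_i * g_i(x) = 0 for all i): OK

Verdict: yes, KKT holds.

yes


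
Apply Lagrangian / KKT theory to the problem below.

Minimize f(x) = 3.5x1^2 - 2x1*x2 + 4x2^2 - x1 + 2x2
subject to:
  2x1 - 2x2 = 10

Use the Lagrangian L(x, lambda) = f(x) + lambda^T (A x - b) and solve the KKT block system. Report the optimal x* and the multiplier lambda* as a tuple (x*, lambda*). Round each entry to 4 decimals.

Form the Lagrangian:
  L(x, lambda) = (1/2) x^T Q x + c^T x + lambda^T (A x - b)
Stationarity (grad_x L = 0): Q x + c + A^T lambda = 0.
Primal feasibility: A x = b.

This gives the KKT block system:
  [ Q   A^T ] [ x     ]   [-c ]
  [ A    0  ] [ lambda ] = [ b ]

Solving the linear system:
  x*      = (2.6364, -2.3636)
  lambda* = (-11.0909)
  f(x*)   = 51.7727

x* = (2.6364, -2.3636), lambda* = (-11.0909)


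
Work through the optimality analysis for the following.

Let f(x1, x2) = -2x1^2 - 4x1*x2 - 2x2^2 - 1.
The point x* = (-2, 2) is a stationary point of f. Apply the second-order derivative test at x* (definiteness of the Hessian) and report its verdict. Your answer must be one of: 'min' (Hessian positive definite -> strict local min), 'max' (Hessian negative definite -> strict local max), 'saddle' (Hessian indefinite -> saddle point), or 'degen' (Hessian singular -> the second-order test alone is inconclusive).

Compute the Hessian H = grad^2 f:
  H = [[-4, -4], [-4, -4]]
Verify stationarity: grad f(x*) = H x* + g = (0, 0).
Eigenvalues of H: -8, 0.
H has a zero eigenvalue (singular; negative semidefinite but not definite), so H is neither positive definite, negative definite, nor indefinite. The second-order test alone is inconclusive -> degen.
(Indeed, f is constant along the null direction of H through x*, so x* is not a strict local extremum.)

degen


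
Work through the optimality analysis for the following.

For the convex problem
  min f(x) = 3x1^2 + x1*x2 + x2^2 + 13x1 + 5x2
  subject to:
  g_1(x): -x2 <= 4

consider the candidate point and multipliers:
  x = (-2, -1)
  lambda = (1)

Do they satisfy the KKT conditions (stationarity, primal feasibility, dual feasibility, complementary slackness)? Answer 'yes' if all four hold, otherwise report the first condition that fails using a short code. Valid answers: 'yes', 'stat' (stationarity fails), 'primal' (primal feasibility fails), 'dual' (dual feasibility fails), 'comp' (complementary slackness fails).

Gradient of f: grad f(x) = Q x + c = (0, 1)
Constraint values g_i(x) = a_i^T x - b_i:
  g_1((-2, -1)) = -3
Stationarity residual: grad f(x) + sum_i lambda_i a_i = (0, 0)
  -> stationarity OK
Primal feasibility (all g_i <= 0): OK
Dual feasibility (all lambda_i >= 0): OK
Complementary slackness (lambda_i * g_i(x) = 0 for all i): FAILS

Verdict: the first failing condition is complementary_slackness -> comp.

comp


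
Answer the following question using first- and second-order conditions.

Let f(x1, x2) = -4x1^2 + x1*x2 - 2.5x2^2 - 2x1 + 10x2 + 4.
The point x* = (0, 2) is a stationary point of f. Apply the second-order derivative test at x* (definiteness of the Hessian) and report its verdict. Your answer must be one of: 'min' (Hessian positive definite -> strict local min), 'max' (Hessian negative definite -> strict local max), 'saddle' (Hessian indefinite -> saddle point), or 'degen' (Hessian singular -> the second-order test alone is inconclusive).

Compute the Hessian H = grad^2 f:
  H = [[-8, 1], [1, -5]]
Verify stationarity: grad f(x*) = H x* + g = (0, 0).
Eigenvalues of H: -8.3028, -4.6972.
Both eigenvalues < 0, so H is negative definite -> x* is a strict local max.

max


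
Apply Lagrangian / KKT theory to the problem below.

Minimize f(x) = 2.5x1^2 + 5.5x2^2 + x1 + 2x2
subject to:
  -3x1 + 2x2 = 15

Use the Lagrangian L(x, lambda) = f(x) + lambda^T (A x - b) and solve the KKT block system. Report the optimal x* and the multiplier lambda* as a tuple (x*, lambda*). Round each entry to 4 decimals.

Form the Lagrangian:
  L(x, lambda) = (1/2) x^T Q x + c^T x + lambda^T (A x - b)
Stationarity (grad_x L = 0): Q x + c + A^T lambda = 0.
Primal feasibility: A x = b.

This gives the KKT block system:
  [ Q   A^T ] [ x     ]   [-c ]
  [ A    0  ] [ lambda ] = [ b ]

Solving the linear system:
  x*      = (-4.2941, 1.0588)
  lambda* = (-6.8235)
  f(x*)   = 50.0882

x* = (-4.2941, 1.0588), lambda* = (-6.8235)


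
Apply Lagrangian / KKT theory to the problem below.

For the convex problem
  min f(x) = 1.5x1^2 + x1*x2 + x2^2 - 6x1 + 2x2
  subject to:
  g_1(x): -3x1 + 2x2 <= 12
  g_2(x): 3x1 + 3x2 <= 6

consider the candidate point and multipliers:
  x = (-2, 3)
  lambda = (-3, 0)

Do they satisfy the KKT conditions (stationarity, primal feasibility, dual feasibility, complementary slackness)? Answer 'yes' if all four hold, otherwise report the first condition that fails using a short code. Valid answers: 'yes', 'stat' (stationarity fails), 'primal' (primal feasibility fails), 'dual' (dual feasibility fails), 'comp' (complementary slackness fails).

Gradient of f: grad f(x) = Q x + c = (-9, 6)
Constraint values g_i(x) = a_i^T x - b_i:
  g_1((-2, 3)) = 0
  g_2((-2, 3)) = -3
Stationarity residual: grad f(x) + sum_i lambda_i a_i = (0, 0)
  -> stationarity OK
Primal feasibility (all g_i <= 0): OK
Dual feasibility (all lambda_i >= 0): FAILS
Complementary slackness (lambda_i * g_i(x) = 0 for all i): OK

Verdict: the first failing condition is dual_feasibility -> dual.

dual


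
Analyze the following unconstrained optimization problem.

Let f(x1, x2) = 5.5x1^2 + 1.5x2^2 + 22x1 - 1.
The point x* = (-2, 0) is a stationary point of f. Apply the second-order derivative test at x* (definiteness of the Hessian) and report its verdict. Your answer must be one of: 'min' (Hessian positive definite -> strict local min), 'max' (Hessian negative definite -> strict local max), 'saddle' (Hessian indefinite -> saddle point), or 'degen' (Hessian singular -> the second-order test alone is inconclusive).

Compute the Hessian H = grad^2 f:
  H = [[11, 0], [0, 3]]
Verify stationarity: grad f(x*) = H x* + g = (0, 0).
Eigenvalues of H: 3, 11.
Both eigenvalues > 0, so H is positive definite -> x* is a strict local min.

min


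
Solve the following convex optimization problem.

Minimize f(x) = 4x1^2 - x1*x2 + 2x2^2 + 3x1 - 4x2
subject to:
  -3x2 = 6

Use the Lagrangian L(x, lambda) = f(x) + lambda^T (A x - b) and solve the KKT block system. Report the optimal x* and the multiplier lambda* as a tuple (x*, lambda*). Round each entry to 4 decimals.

Form the Lagrangian:
  L(x, lambda) = (1/2) x^T Q x + c^T x + lambda^T (A x - b)
Stationarity (grad_x L = 0): Q x + c + A^T lambda = 0.
Primal feasibility: A x = b.

This gives the KKT block system:
  [ Q   A^T ] [ x     ]   [-c ]
  [ A    0  ] [ lambda ] = [ b ]

Solving the linear system:
  x*      = (-0.625, -2)
  lambda* = (-3.7917)
  f(x*)   = 14.4375

x* = (-0.625, -2), lambda* = (-3.7917)
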